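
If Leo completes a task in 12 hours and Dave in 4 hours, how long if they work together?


Leo's rate: 1/12 of the job per hour
Dave's rate: 1/4 of the job per hour
Combined rate: 1/12 + 1/4 = 1/3 per hour
Time = 1 / (1/3) = 3 hours

3 hours


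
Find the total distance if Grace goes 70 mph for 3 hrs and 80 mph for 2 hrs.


Leg 1 distance:
70 x 3 = 210 miles
Leg 2 distance:
80 x 2 = 160 miles
Total distance:
210 + 160 = 370 miles

370 miles


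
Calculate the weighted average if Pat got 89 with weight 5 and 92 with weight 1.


Weighted sum:
5 x 89 + 1 x 92 = 537
Total weight:
5 + 1 = 6
Weighted average:
537 / 6 = 89.5

89.5


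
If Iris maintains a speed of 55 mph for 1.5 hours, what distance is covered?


Use the formula: distance = speed x time
Speed = 55 mph, Time = 1.5 hours
55 x 1.5 = 82.5 miles

82.5 miles


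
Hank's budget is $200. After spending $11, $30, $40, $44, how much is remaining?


Add up expenses:
$11 + $30 + $40 + $44 = $125
Subtract from budget:
$200 - $125 = $75

$75


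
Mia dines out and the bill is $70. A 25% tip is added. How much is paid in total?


Calculate the tip:
25% of $70 = $17.50
Add tip to meal cost:
$70 + $17.50 = $87.50

$87.50


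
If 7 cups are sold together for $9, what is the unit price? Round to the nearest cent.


Total cost: $9
Number of items: 7
Unit price: $9 / 7 = $1.2857... ≈ $1.29

$1.29


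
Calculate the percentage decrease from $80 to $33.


Find the absolute change:
|33 - 80| = 47
Divide by original and multiply by 100:
47 / 80 x 100 = 58.75%

58.75%


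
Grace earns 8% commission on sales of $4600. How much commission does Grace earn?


Convert rate to decimal:
8% = 0.08
Multiply by sales:
$4600 x 0.08 = $368

$368


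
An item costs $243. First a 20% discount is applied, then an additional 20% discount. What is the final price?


First discount:
20% of $243 = $48.60
Price after first discount:
$243 - $48.60 = $194.40
Second discount:
20% of $194.40 = $38.88
Final price:
$194.40 - $38.88 = $155.52

$155.52


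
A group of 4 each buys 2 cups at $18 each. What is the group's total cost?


Cost per person:
2 x $18 = $36
Group total:
4 x $36 = $144

$144


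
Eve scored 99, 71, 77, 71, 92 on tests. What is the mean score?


Add the scores:
99 + 71 + 77 + 71 + 92 = 410
Divide by the number of tests:
410 / 5 = 82

82


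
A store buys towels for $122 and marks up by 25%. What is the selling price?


Calculate the markup amount:
25% of $122 = $30.50
Add to cost:
$122 + $30.50 = $152.50

$152.50


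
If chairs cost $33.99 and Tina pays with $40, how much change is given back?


Start with the amount paid:
$40
Subtract the price:
$40 - $33.99 = $6.01

$6.01


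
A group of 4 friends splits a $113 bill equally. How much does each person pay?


Total bill: $113
Number of people: 4
Each pays: $113 / 4 = $28.25

$28.25


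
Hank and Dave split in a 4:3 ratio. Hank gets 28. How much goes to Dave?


Find the multiplier:
28 / 4 = 7
Apply to Dave's share:
3 x 7 = 21

21


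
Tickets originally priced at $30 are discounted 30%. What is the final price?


Calculate the discount amount:
30% of $30 = $9
Subtract from original:
$30 - $9 = $21

$21


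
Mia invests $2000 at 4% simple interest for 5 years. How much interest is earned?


Use the formula I = P x R x T / 100
P x R x T = 2000 x 4 x 5 = 40000
I = 40000 / 100 = $400

$400


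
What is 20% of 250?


Convert percentage to decimal:
20% = 0.2
Multiply:
250 x 0.2 = 50

50


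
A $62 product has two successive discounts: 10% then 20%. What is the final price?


First discount:
10% of $62 = $6.20
Price after first discount:
$62 - $6.20 = $55.80
Second discount:
20% of $55.80 = $11.16
Final price:
$55.80 - $11.16 = $44.64

$44.64


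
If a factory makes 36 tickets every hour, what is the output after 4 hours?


Production rate: 36 tickets per hour
Time: 4 hours
Total: 36 x 4 = 144 tickets

144 tickets


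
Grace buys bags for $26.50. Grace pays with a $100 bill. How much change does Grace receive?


Start with the amount paid:
$100
Subtract the price:
$100 - $26.50 = $73.50

$73.50


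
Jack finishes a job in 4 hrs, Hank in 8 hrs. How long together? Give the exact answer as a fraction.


Jack's rate: 1/4 of the job per hour
Hank's rate: 1/8 of the job per hour
Combined rate: 1/4 + 1/8 = 3/8 per hour
Time = 1 / (3/8) = 8/3 hours (≈ 2.67 hours)

8/3 hours


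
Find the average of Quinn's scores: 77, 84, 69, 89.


Add the scores:
77 + 84 + 69 + 89 = 319
Divide by the number of tests:
319 / 4 = 79.75

79.75


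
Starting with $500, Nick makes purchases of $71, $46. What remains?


Add up expenses:
$71 + $46 = $117
Subtract from budget:
$500 - $117 = $383

$383


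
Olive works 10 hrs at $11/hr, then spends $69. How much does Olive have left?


Calculate earnings:
10 x $11 = $110
Subtract spending:
$110 - $69 = $41

$41


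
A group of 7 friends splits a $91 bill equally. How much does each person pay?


Total bill: $91
Number of people: 7
Each pays: $91 / 7 = $13

$13


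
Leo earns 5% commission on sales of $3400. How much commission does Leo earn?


Convert rate to decimal:
5% = 0.05
Multiply by sales:
$3400 x 0.05 = $170

$170


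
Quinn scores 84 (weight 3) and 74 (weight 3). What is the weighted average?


Weighted sum:
3 x 84 + 3 x 74 = 474
Total weight:
3 + 3 = 6
Weighted average:
474 / 6 = 79

79


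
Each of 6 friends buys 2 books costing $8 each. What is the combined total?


Cost per person:
2 x $8 = $16
Group total:
6 x $16 = $96

$96


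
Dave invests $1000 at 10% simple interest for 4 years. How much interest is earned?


Use the formula I = P x R x T / 100
P x R x T = 1000 x 10 x 4 = 40000
I = 40000 / 100 = $400

$400


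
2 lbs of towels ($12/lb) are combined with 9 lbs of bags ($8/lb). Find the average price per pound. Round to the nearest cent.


Cost of towels:
2 x $12 = $24
Cost of bags:
9 x $8 = $72
Total cost: $24 + $72 = $96
Total weight: 11 lbs
Average: $96 / 11 = $8.7272... ≈ $8.73/lb

$8.73/lb


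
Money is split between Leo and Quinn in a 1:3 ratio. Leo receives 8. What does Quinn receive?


Find the multiplier:
8 / 1 = 8
Apply to Quinn's share:
3 x 8 = 24

24


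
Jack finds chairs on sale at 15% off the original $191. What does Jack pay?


Calculate the discount amount:
15% of $191 = $28.65
Subtract from original:
$191 - $28.65 = $162.35

$162.35


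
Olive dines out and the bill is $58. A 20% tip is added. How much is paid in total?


Calculate the tip:
20% of $58 = $11.60
Add tip to meal cost:
$58 + $11.60 = $69.60

$69.60


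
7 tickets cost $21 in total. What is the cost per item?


Total cost: $21
Number of items: 7
Unit price: $21 / 7 = $3

$3


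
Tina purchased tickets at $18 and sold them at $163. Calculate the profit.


Selling price = $163
Cost price = $18
Profit = selling price - cost price:
Profit = $163 - $18 = $145

$145


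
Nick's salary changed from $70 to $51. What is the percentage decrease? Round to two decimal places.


Find the absolute change:
|51 - 70| = 19
Divide by original and multiply by 100:
19 / 70 x 100 = 27.1428...% ≈ 27.14%

27.14%


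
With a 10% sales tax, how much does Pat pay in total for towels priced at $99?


Calculate the tax:
10% of $99 = $9.90
Add tax to price:
$99 + $9.90 = $108.90

$108.90


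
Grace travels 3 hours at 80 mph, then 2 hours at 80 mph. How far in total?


Leg 1 distance:
80 x 3 = 240 miles
Leg 2 distance:
80 x 2 = 160 miles
Total distance:
240 + 160 = 400 miles

400 miles


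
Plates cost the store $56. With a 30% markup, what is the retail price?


Calculate the markup amount:
30% of $56 = $16.80
Add to cost:
$56 + $16.80 = $72.80

$72.80


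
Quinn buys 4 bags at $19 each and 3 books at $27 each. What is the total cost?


Cost of bags:
4 x $19 = $76
Cost of books:
3 x $27 = $81
Add both:
$76 + $81 = $157

$157


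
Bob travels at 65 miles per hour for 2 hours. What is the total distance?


Use the formula: distance = speed x time
Speed = 65 mph, Time = 2 hours
65 x 2 = 130 miles

130 miles


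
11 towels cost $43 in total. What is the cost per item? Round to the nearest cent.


Total cost: $43
Number of items: 11
Unit price: $43 / 11 = $3.9090... ≈ $3.91

$3.91


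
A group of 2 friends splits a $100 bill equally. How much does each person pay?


Total bill: $100
Number of people: 2
Each pays: $100 / 2 = $50

$50


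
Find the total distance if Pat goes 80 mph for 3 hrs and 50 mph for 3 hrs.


Leg 1 distance:
80 x 3 = 240 miles
Leg 2 distance:
50 x 3 = 150 miles
Total distance:
240 + 150 = 390 miles

390 miles


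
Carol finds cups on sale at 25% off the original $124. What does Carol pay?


Calculate the discount amount:
25% of $124 = $31
Subtract from original:
$124 - $31 = $93

$93


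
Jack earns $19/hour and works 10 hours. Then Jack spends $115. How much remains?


Calculate earnings:
10 x $19 = $190
Subtract spending:
$190 - $115 = $75

$75


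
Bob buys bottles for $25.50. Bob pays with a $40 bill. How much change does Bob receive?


Start with the amount paid:
$40
Subtract the price:
$40 - $25.50 = $14.50

$14.50


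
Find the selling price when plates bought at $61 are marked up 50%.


Calculate the markup amount:
50% of $61 = $30.50
Add to cost:
$61 + $30.50 = $91.50

$91.50


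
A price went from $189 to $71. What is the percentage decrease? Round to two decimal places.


Find the absolute change:
|71 - 189| = 118
Divide by original and multiply by 100:
118 / 189 x 100 = 62.4338...% ≈ 62.43%

62.43%


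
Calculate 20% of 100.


Convert percentage to decimal:
20% = 0.2
Multiply:
100 x 0.2 = 20

20


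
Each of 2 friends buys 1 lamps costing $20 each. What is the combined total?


Cost per person:
1 x $20 = $20
Group total:
2 x $20 = $40

$40


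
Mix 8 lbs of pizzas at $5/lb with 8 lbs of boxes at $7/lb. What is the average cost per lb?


Cost of pizzas:
8 x $5 = $40
Cost of boxes:
8 x $7 = $56
Total cost: $40 + $56 = $96
Total weight: 16 lbs
Average: $96 / 16 = $6/lb

$6/lb


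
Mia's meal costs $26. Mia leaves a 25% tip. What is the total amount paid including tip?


Calculate the tip:
25% of $26 = $6.50
Add tip to meal cost:
$26 + $6.50 = $32.50

$32.50


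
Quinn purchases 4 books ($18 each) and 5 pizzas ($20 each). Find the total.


Cost of books:
4 x $18 = $72
Cost of pizzas:
5 x $20 = $100
Add both:
$72 + $100 = $172

$172


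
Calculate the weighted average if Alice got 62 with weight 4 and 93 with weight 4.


Weighted sum:
4 x 62 + 4 x 93 = 620
Total weight:
4 + 4 = 8
Weighted average:
620 / 8 = 77.5

77.5


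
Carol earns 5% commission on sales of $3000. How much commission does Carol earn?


Convert rate to decimal:
5% = 0.05
Multiply by sales:
$3000 x 0.05 = $150

$150


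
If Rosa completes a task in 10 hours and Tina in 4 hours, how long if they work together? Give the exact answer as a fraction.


Rosa's rate: 1/10 of the job per hour
Tina's rate: 1/4 of the job per hour
Combined rate: 1/10 + 1/4 = 7/20 per hour
Time = 1 / (7/20) = 20/7 hours (≈ 2.86 hours)

20/7 hours


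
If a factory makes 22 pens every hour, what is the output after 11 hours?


Production rate: 22 pens per hour
Time: 11 hours
Total: 22 x 11 = 242 pens

242 pens


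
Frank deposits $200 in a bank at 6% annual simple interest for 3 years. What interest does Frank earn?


Use the formula I = P x R x T / 100
P x R x T = 200 x 6 x 3 = 3600
I = 3600 / 100 = $36

$36


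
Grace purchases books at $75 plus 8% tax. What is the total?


Calculate the tax:
8% of $75 = $6
Add tax to price:
$75 + $6 = $81

$81


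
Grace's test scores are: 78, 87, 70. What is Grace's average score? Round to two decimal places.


Add the scores:
78 + 87 + 70 = 235
Divide by the number of tests:
235 / 3 = 78.3333... ≈ 78.33

78.33


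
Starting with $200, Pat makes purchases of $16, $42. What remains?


Add up expenses:
$16 + $42 = $58
Subtract from budget:
$200 - $58 = $142

$142


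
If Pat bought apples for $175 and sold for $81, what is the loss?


Selling price = $81
Cost price = $175
Loss = cost price - selling price:
Loss = $175 - $81 = $94

$94


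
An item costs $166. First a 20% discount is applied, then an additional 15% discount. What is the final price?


First discount:
20% of $166 = $33.20
Price after first discount:
$166 - $33.20 = $132.80
Second discount:
15% of $132.80 = $19.92
Final price:
$132.80 - $19.92 = $112.88

$112.88


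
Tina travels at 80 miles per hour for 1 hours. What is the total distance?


Use the formula: distance = speed x time
Speed = 80 mph, Time = 1 hours
80 x 1 = 80 miles

80 miles


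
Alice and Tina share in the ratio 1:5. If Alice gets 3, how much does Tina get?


Find the multiplier:
3 / 1 = 3
Apply to Tina's share:
5 x 3 = 15

15


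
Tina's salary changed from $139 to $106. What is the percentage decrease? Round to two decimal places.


Find the absolute change:
|106 - 139| = 33
Divide by original and multiply by 100:
33 / 139 x 100 = 23.7410...% ≈ 23.74%

23.74%


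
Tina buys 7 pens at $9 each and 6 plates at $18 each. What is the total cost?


Cost of pens:
7 x $9 = $63
Cost of plates:
6 x $18 = $108
Add both:
$63 + $108 = $171

$171


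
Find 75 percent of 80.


Convert percentage to decimal:
75% = 0.75
Multiply:
80 x 0.75 = 60

60


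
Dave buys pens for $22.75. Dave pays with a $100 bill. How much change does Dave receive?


Start with the amount paid:
$100
Subtract the price:
$100 - $22.75 = $77.25

$77.25


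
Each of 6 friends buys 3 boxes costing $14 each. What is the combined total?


Cost per person:
3 x $14 = $42
Group total:
6 x $42 = $252

$252


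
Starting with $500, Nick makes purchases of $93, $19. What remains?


Add up expenses:
$93 + $19 = $112
Subtract from budget:
$500 - $112 = $388

$388


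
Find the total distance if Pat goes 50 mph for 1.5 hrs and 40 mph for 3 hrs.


Leg 1 distance:
50 x 1.5 = 75 miles
Leg 2 distance:
40 x 3 = 120 miles
Total distance:
75 + 120 = 195 miles

195 miles


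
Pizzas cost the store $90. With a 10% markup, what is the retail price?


Calculate the markup amount:
10% of $90 = $9
Add to cost:
$90 + $9 = $99

$99


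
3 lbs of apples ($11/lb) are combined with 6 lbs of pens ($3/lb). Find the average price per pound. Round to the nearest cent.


Cost of apples:
3 x $11 = $33
Cost of pens:
6 x $3 = $18
Total cost: $33 + $18 = $51
Total weight: 9 lbs
Average: $51 / 9 = $5.6666... ≈ $5.67/lb

$5.67/lb


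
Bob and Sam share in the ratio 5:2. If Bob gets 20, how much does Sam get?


Find the multiplier:
20 / 5 = 4
Apply to Sam's share:
2 x 4 = 8

8


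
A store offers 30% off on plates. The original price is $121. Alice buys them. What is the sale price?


Calculate the discount amount:
30% of $121 = $36.30
Subtract from original:
$121 - $36.30 = $84.70

$84.70


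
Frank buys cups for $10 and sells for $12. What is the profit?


Selling price = $12
Cost price = $10
Profit = selling price - cost price:
Profit = $12 - $10 = $2

$2


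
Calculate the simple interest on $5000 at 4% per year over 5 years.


Use the formula I = P x R x T / 100
P x R x T = 5000 x 4 x 5 = 100000
I = 100000 / 100 = $1000

$1000


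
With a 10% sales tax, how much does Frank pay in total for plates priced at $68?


Calculate the tax:
10% of $68 = $6.80
Add tax to price:
$68 + $6.80 = $74.80

$74.80


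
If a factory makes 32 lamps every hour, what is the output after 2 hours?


Production rate: 32 lamps per hour
Time: 2 hours
Total: 32 x 2 = 64 lamps

64 lamps


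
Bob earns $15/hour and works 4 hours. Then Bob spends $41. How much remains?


Calculate earnings:
4 x $15 = $60
Subtract spending:
$60 - $41 = $19

$19


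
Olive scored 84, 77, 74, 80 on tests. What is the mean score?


Add the scores:
84 + 77 + 74 + 80 = 315
Divide by the number of tests:
315 / 4 = 78.75

78.75


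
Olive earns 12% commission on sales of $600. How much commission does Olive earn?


Convert rate to decimal:
12% = 0.12
Multiply by sales:
$600 x 0.12 = $72

$72


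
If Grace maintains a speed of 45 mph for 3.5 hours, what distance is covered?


Use the formula: distance = speed x time
Speed = 45 mph, Time = 3.5 hours
45 x 3.5 = 157.5 miles

157.5 miles


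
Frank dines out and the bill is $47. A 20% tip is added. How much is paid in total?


Calculate the tip:
20% of $47 = $9.40
Add tip to meal cost:
$47 + $9.40 = $56.40

$56.40


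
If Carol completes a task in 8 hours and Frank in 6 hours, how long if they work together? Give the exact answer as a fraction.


Carol's rate: 1/8 of the job per hour
Frank's rate: 1/6 of the job per hour
Combined rate: 1/8 + 1/6 = 7/24 per hour
Time = 1 / (7/24) = 24/7 hours (≈ 3.43 hours)

24/7 hours


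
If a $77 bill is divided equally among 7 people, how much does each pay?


Total bill: $77
Number of people: 7
Each pays: $77 / 7 = $11

$11


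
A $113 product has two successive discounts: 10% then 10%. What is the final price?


First discount:
10% of $113 = $11.30
Price after first discount:
$113 - $11.30 = $101.70
Second discount:
10% of $101.70 = $10.17
Final price:
$101.70 - $10.17 = $91.53

$91.53


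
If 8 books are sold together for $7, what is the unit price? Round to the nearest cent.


Total cost: $7
Number of items: 8
Unit price: $7 / 8 = $0.875 ≈ $0.88

$0.88


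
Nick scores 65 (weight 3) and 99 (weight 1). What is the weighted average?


Weighted sum:
3 x 65 + 1 x 99 = 294
Total weight:
3 + 1 = 4
Weighted average:
294 / 4 = 73.5

73.5


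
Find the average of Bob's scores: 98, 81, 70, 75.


Add the scores:
98 + 81 + 70 + 75 = 324
Divide by the number of tests:
324 / 4 = 81

81


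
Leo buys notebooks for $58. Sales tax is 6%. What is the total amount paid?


Calculate the tax:
6% of $58 = $3.48
Add tax to price:
$58 + $3.48 = $61.48

$61.48


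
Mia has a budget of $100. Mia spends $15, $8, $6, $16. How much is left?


Add up expenses:
$15 + $8 + $6 + $16 = $45
Subtract from budget:
$100 - $45 = $55

$55


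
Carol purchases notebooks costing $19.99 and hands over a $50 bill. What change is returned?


Start with the amount paid:
$50
Subtract the price:
$50 - $19.99 = $30.01

$30.01


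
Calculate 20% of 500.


Convert percentage to decimal:
20% = 0.2
Multiply:
500 x 0.2 = 100

100


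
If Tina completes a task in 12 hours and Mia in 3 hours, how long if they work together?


Tina's rate: 1/12 of the job per hour
Mia's rate: 1/3 of the job per hour
Combined rate: 1/12 + 1/3 = 5/12 per hour
Time = 1 / (5/12) = 12/5 = 2.4 hours

2.4 hours


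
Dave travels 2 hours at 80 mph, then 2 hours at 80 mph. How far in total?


Leg 1 distance:
80 x 2 = 160 miles
Leg 2 distance:
80 x 2 = 160 miles
Total distance:
160 + 160 = 320 miles

320 miles


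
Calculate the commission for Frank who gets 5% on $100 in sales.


Convert rate to decimal:
5% = 0.05
Multiply by sales:
$100 x 0.05 = $5

$5


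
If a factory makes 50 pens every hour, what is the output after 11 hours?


Production rate: 50 pens per hour
Time: 11 hours
Total: 50 x 11 = 550 pens

550 pens


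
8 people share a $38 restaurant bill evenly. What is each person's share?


Total bill: $38
Number of people: 8
Each pays: $38 / 8 = $4.75

$4.75


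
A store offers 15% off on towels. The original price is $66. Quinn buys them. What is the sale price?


Calculate the discount amount:
15% of $66 = $9.90
Subtract from original:
$66 - $9.90 = $56.10

$56.10


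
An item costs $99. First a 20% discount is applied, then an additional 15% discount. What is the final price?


First discount:
20% of $99 = $19.80
Price after first discount:
$99 - $19.80 = $79.20
Second discount:
15% of $79.20 = $11.88
Final price:
$79.20 - $11.88 = $67.32

$67.32


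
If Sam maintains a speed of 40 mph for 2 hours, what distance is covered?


Use the formula: distance = speed x time
Speed = 40 mph, Time = 2 hours
40 x 2 = 80 miles

80 miles


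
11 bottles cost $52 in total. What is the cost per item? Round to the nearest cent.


Total cost: $52
Number of items: 11
Unit price: $52 / 11 = $4.7272... ≈ $4.73

$4.73


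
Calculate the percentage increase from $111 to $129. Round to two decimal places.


Find the absolute change:
|129 - 111| = 18
Divide by original and multiply by 100:
18 / 111 x 100 = 16.2162...% ≈ 16.22%

16.22%


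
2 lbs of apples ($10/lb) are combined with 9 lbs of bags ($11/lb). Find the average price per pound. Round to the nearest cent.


Cost of apples:
2 x $10 = $20
Cost of bags:
9 x $11 = $99
Total cost: $20 + $99 = $119
Total weight: 11 lbs
Average: $119 / 11 = $10.8181... ≈ $10.82/lb

$10.82/lb


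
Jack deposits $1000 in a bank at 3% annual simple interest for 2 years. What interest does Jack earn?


Use the formula I = P x R x T / 100
P x R x T = 1000 x 3 x 2 = 6000
I = 6000 / 100 = $60

$60


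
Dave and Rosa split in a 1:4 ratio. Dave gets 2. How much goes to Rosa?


Find the multiplier:
2 / 1 = 2
Apply to Rosa's share:
4 x 2 = 8

8


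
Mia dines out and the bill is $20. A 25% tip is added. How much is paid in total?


Calculate the tip:
25% of $20 = $5
Add tip to meal cost:
$20 + $5 = $25

$25


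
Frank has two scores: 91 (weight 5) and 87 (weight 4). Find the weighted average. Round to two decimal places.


Weighted sum:
5 x 91 + 4 x 87 = 803
Total weight:
5 + 4 = 9
Weighted average:
803 / 9 = 89.2222... ≈ 89.22

89.22


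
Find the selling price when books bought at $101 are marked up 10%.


Calculate the markup amount:
10% of $101 = $10.10
Add to cost:
$101 + $10.10 = $111.10

$111.10


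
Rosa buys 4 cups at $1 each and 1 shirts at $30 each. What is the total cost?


Cost of cups:
4 x $1 = $4
Cost of shirts:
1 x $30 = $30
Add both:
$4 + $30 = $34

$34


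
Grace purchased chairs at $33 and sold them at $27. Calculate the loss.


Selling price = $27
Cost price = $33
Loss = cost price - selling price:
Loss = $33 - $27 = $6

$6


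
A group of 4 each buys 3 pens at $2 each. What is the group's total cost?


Cost per person:
3 x $2 = $6
Group total:
4 x $6 = $24

$24


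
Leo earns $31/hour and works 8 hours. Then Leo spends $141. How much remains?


Calculate earnings:
8 x $31 = $248
Subtract spending:
$248 - $141 = $107

$107


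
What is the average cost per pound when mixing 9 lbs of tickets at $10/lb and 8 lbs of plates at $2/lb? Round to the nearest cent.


Cost of tickets:
9 x $10 = $90
Cost of plates:
8 x $2 = $16
Total cost: $90 + $16 = $106
Total weight: 17 lbs
Average: $106 / 17 = $6.2352... ≈ $6.24/lb

$6.24/lb


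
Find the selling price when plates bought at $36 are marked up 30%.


Calculate the markup amount:
30% of $36 = $10.80
Add to cost:
$36 + $10.80 = $46.80

$46.80


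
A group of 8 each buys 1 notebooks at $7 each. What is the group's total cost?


Cost per person:
1 x $7 = $7
Group total:
8 x $7 = $56

$56


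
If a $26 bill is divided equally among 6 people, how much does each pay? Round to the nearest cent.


Total bill: $26
Number of people: 6
Each pays: $26 / 6 = $4.3333... ≈ $4.33

$4.33


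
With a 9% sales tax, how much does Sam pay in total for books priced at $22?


Calculate the tax:
9% of $22 = $1.98
Add tax to price:
$22 + $1.98 = $23.98

$23.98


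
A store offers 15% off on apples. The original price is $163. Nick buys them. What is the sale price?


Calculate the discount amount:
15% of $163 = $24.45
Subtract from original:
$163 - $24.45 = $138.55

$138.55


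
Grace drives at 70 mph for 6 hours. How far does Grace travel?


Use the formula: distance = speed x time
Speed = 70 mph, Time = 6 hours
70 x 6 = 420 miles

420 miles


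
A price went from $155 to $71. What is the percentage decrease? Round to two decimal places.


Find the absolute change:
|71 - 155| = 84
Divide by original and multiply by 100:
84 / 155 x 100 = 54.1935...% ≈ 54.19%

54.19%


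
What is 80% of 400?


Convert percentage to decimal:
80% = 0.8
Multiply:
400 x 0.8 = 320

320


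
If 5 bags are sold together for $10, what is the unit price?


Total cost: $10
Number of items: 5
Unit price: $10 / 5 = $2

$2


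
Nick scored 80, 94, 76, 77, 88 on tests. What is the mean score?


Add the scores:
80 + 94 + 76 + 77 + 88 = 415
Divide by the number of tests:
415 / 5 = 83

83


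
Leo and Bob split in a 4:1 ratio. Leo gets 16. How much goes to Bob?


Find the multiplier:
16 / 4 = 4
Apply to Bob's share:
1 x 4 = 4

4


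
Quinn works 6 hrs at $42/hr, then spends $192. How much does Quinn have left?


Calculate earnings:
6 x $42 = $252
Subtract spending:
$252 - $192 = $60

$60


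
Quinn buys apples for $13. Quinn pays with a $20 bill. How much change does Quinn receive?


Start with the amount paid:
$20
Subtract the price:
$20 - $13 = $7

$7


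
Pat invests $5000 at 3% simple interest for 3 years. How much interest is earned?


Use the formula I = P x R x T / 100
P x R x T = 5000 x 3 x 3 = 45000
I = 45000 / 100 = $450

$450


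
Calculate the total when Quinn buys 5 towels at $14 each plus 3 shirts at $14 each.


Cost of towels:
5 x $14 = $70
Cost of shirts:
3 x $14 = $42
Add both:
$70 + $42 = $112

$112


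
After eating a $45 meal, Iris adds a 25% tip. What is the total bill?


Calculate the tip:
25% of $45 = $11.25
Add tip to meal cost:
$45 + $11.25 = $56.25

$56.25


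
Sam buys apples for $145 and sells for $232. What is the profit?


Selling price = $232
Cost price = $145
Profit = selling price - cost price:
Profit = $232 - $145 = $87

$87


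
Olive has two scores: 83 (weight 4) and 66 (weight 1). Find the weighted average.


Weighted sum:
4 x 83 + 1 x 66 = 398
Total weight:
4 + 1 = 5
Weighted average:
398 / 5 = 79.6

79.6


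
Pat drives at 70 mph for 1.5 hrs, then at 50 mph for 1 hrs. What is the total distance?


Leg 1 distance:
70 x 1.5 = 105 miles
Leg 2 distance:
50 x 1 = 50 miles
Total distance:
105 + 50 = 155 miles

155 miles


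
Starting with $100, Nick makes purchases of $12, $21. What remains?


Add up expenses:
$12 + $21 = $33
Subtract from budget:
$100 - $33 = $67

$67


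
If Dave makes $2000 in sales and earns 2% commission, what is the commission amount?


Convert rate to decimal:
2% = 0.02
Multiply by sales:
$2000 x 0.02 = $40

$40


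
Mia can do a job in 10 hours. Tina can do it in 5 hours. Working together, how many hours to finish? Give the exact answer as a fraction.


Mia's rate: 1/10 of the job per hour
Tina's rate: 1/5 of the job per hour
Combined rate: 1/10 + 1/5 = 3/10 per hour
Time = 1 / (3/10) = 10/3 hours (≈ 3.33 hours)

10/3 hours


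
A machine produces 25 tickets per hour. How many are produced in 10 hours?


Production rate: 25 tickets per hour
Time: 10 hours
Total: 25 x 10 = 250 tickets

250 tickets


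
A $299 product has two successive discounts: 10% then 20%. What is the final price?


First discount:
10% of $299 = $29.90
Price after first discount:
$299 - $29.90 = $269.10
Second discount:
20% of $269.10 = $53.82
Final price:
$269.10 - $53.82 = $215.28

$215.28


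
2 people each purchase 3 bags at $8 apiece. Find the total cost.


Cost per person:
3 x $8 = $24
Group total:
2 x $24 = $48

$48


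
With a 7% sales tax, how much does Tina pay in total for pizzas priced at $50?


Calculate the tax:
7% of $50 = $3.50
Add tax to price:
$50 + $3.50 = $53.50

$53.50


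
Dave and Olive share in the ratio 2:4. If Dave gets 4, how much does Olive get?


Find the multiplier:
4 / 2 = 2
Apply to Olive's share:
4 x 2 = 8

8


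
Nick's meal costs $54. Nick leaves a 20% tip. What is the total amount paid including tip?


Calculate the tip:
20% of $54 = $10.80
Add tip to meal cost:
$54 + $10.80 = $64.80

$64.80


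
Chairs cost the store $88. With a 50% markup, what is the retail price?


Calculate the markup amount:
50% of $88 = $44
Add to cost:
$88 + $44 = $132

$132


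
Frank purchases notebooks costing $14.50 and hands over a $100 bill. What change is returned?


Start with the amount paid:
$100
Subtract the price:
$100 - $14.50 = $85.50

$85.50


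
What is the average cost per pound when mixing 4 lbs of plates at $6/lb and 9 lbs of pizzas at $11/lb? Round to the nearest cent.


Cost of plates:
4 x $6 = $24
Cost of pizzas:
9 x $11 = $99
Total cost: $24 + $99 = $123
Total weight: 13 lbs
Average: $123 / 13 = $9.4615... ≈ $9.46/lb

$9.46/lb


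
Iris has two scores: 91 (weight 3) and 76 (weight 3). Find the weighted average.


Weighted sum:
3 x 91 + 3 x 76 = 501
Total weight:
3 + 3 = 6
Weighted average:
501 / 6 = 83.5

83.5


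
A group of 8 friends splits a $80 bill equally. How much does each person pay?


Total bill: $80
Number of people: 8
Each pays: $80 / 8 = $10

$10


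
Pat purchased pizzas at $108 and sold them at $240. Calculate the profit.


Selling price = $240
Cost price = $108
Profit = selling price - cost price:
Profit = $240 - $108 = $132

$132


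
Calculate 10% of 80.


Convert percentage to decimal:
10% = 0.1
Multiply:
80 x 0.1 = 8

8


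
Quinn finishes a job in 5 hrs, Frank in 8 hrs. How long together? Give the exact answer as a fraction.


Quinn's rate: 1/5 of the job per hour
Frank's rate: 1/8 of the job per hour
Combined rate: 1/5 + 1/8 = 13/40 per hour
Time = 1 / (13/40) = 40/13 hours (≈ 3.08 hours)

40/13 hours


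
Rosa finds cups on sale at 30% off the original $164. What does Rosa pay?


Calculate the discount amount:
30% of $164 = $49.20
Subtract from original:
$164 - $49.20 = $114.80

$114.80


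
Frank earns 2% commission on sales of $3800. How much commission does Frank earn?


Convert rate to decimal:
2% = 0.02
Multiply by sales:
$3800 x 0.02 = $76

$76


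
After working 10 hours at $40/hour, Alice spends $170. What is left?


Calculate earnings:
10 x $40 = $400
Subtract spending:
$400 - $170 = $230

$230


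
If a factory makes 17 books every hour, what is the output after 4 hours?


Production rate: 17 books per hour
Time: 4 hours
Total: 17 x 4 = 68 books

68 books


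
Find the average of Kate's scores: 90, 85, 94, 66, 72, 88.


Add the scores:
90 + 85 + 94 + 66 + 72 + 88 = 495
Divide by the number of tests:
495 / 6 = 82.5

82.5


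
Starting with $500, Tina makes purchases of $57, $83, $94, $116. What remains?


Add up expenses:
$57 + $83 + $94 + $116 = $350
Subtract from budget:
$500 - $350 = $150

$150


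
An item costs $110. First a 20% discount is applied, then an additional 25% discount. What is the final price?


First discount:
20% of $110 = $22
Price after first discount:
$110 - $22 = $88
Second discount:
25% of $88 = $22
Final price:
$88 - $22 = $66

$66


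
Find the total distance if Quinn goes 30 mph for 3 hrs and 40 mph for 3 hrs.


Leg 1 distance:
30 x 3 = 90 miles
Leg 2 distance:
40 x 3 = 120 miles
Total distance:
90 + 120 = 210 miles

210 miles


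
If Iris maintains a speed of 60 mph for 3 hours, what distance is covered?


Use the formula: distance = speed x time
Speed = 60 mph, Time = 3 hours
60 x 3 = 180 miles

180 miles


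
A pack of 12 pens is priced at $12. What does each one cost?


Total cost: $12
Number of items: 12
Unit price: $12 / 12 = $1

$1


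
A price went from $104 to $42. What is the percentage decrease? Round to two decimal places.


Find the absolute change:
|42 - 104| = 62
Divide by original and multiply by 100:
62 / 104 x 100 = 59.6153...% ≈ 59.62%

59.62%


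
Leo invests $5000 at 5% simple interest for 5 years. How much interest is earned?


Use the formula I = P x R x T / 100
P x R x T = 5000 x 5 x 5 = 125000
I = 125000 / 100 = $1250

$1250


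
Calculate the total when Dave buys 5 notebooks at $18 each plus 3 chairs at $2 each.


Cost of notebooks:
5 x $18 = $90
Cost of chairs:
3 x $2 = $6
Add both:
$90 + $6 = $96

$96


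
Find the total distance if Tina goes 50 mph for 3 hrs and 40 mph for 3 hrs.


Leg 1 distance:
50 x 3 = 150 miles
Leg 2 distance:
40 x 3 = 120 miles
Total distance:
150 + 120 = 270 miles

270 miles


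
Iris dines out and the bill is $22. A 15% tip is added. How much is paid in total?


Calculate the tip:
15% of $22 = $3.30
Add tip to meal cost:
$22 + $3.30 = $25.30

$25.30


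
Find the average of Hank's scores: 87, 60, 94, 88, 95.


Add the scores:
87 + 60 + 94 + 88 + 95 = 424
Divide by the number of tests:
424 / 5 = 84.8

84.8


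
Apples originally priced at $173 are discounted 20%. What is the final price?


Calculate the discount amount:
20% of $173 = $34.60
Subtract from original:
$173 - $34.60 = $138.40

$138.40


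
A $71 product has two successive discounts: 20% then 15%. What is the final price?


First discount:
20% of $71 = $14.20
Price after first discount:
$71 - $14.20 = $56.80
Second discount:
15% of $56.80 = $8.52
Final price:
$56.80 - $8.52 = $48.28

$48.28


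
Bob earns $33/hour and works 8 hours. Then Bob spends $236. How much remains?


Calculate earnings:
8 x $33 = $264
Subtract spending:
$264 - $236 = $28

$28


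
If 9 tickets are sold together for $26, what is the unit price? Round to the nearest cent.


Total cost: $26
Number of items: 9
Unit price: $26 / 9 = $2.8888... ≈ $2.89

$2.89


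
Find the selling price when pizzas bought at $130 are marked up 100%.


Calculate the markup amount:
100% of $130 = $130
Add to cost:
$130 + $130 = $260

$260


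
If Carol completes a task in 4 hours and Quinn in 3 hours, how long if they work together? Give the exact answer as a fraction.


Carol's rate: 1/4 of the job per hour
Quinn's rate: 1/3 of the job per hour
Combined rate: 1/4 + 1/3 = 7/12 per hour
Time = 1 / (7/12) = 12/7 hours (≈ 1.71 hours)

12/7 hours


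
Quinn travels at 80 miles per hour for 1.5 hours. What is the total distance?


Use the formula: distance = speed x time
Speed = 80 mph, Time = 1.5 hours
80 x 1.5 = 120 miles

120 miles


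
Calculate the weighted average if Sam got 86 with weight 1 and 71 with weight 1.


Weighted sum:
1 x 86 + 1 x 71 = 157
Total weight:
1 + 1 = 2
Weighted average:
157 / 2 = 78.5

78.5


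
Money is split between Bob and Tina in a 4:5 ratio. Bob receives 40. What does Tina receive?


Find the multiplier:
40 / 4 = 10
Apply to Tina's share:
5 x 10 = 50

50


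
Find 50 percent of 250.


Convert percentage to decimal:
50% = 0.5
Multiply:
250 x 0.5 = 125

125


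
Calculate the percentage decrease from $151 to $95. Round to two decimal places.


Find the absolute change:
|95 - 151| = 56
Divide by original and multiply by 100:
56 / 151 x 100 = 37.0860...% ≈ 37.09%

37.09%


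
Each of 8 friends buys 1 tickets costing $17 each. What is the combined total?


Cost per person:
1 x $17 = $17
Group total:
8 x $17 = $136

$136


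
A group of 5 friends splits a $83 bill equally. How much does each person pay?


Total bill: $83
Number of people: 5
Each pays: $83 / 5 = $16.60

$16.60


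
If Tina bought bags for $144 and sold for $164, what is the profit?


Selling price = $164
Cost price = $144
Profit = selling price - cost price:
Profit = $164 - $144 = $20

$20


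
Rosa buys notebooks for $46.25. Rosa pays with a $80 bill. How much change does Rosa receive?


Start with the amount paid:
$80
Subtract the price:
$80 - $46.25 = $33.75

$33.75


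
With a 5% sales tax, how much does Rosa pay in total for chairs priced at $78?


Calculate the tax:
5% of $78 = $3.90
Add tax to price:
$78 + $3.90 = $81.90

$81.90


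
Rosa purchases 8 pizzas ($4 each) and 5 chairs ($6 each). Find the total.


Cost of pizzas:
8 x $4 = $32
Cost of chairs:
5 x $6 = $30
Add both:
$32 + $30 = $62

$62


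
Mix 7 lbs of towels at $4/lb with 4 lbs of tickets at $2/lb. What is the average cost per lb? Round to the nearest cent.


Cost of towels:
7 x $4 = $28
Cost of tickets:
4 x $2 = $8
Total cost: $28 + $8 = $36
Total weight: 11 lbs
Average: $36 / 11 = $3.2727... ≈ $3.27/lb

$3.27/lb


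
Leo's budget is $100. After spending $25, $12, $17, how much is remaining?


Add up expenses:
$25 + $12 + $17 = $54
Subtract from budget:
$100 - $54 = $46

$46


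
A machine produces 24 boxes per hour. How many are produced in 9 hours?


Production rate: 24 boxes per hour
Time: 9 hours
Total: 24 x 9 = 216 boxes

216 boxes


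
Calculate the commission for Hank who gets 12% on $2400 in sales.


Convert rate to decimal:
12% = 0.12
Multiply by sales:
$2400 x 0.12 = $288

$288


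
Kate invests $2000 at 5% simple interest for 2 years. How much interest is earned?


Use the formula I = P x R x T / 100
P x R x T = 2000 x 5 x 2 = 20000
I = 20000 / 100 = $200

$200


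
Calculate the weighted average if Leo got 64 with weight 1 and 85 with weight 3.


Weighted sum:
1 x 64 + 3 x 85 = 319
Total weight:
1 + 3 = 4
Weighted average:
319 / 4 = 79.75

79.75


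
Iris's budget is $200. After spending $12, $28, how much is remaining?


Add up expenses:
$12 + $28 = $40
Subtract from budget:
$200 - $40 = $160

$160


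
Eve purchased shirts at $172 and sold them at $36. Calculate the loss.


Selling price = $36
Cost price = $172
Loss = cost price - selling price:
Loss = $172 - $36 = $136

$136


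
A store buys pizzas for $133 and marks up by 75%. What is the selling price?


Calculate the markup amount:
75% of $133 = $99.75
Add to cost:
$133 + $99.75 = $232.75

$232.75


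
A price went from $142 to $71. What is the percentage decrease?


Find the absolute change:
|71 - 142| = 71
Divide by original and multiply by 100:
71 / 142 x 100 = 50%

50%


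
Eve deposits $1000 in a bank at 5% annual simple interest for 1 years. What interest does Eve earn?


Use the formula I = P x R x T / 100
P x R x T = 1000 x 5 x 1 = 5000
I = 5000 / 100 = $50

$50


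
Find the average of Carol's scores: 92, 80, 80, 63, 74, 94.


Add the scores:
92 + 80 + 80 + 63 + 74 + 94 = 483
Divide by the number of tests:
483 / 6 = 80.5

80.5


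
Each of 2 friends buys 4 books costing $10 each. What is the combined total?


Cost per person:
4 x $10 = $40
Group total:
2 x $40 = $80

$80


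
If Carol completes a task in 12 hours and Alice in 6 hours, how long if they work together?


Carol's rate: 1/12 of the job per hour
Alice's rate: 1/6 of the job per hour
Combined rate: 1/12 + 1/6 = 1/4 per hour
Time = 1 / (1/4) = 4 hours

4 hours


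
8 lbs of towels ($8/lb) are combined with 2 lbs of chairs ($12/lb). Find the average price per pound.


Cost of towels:
8 x $8 = $64
Cost of chairs:
2 x $12 = $24
Total cost: $64 + $24 = $88
Total weight: 10 lbs
Average: $88 / 10 = $8.80/lb

$8.80/lb


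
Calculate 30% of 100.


Convert percentage to decimal:
30% = 0.3
Multiply:
100 x 0.3 = 30

30


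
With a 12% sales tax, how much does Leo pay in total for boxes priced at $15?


Calculate the tax:
12% of $15 = $1.80
Add tax to price:
$15 + $1.80 = $16.80

$16.80


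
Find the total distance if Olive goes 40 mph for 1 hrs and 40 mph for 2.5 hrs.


Leg 1 distance:
40 x 1 = 40 miles
Leg 2 distance:
40 x 2.5 = 100 miles
Total distance:
40 + 100 = 140 miles

140 miles


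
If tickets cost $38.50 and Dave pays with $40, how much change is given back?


Start with the amount paid:
$40
Subtract the price:
$40 - $38.50 = $1.50

$1.50
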